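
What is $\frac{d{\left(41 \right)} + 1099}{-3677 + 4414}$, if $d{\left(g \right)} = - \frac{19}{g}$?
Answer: $\frac{45040}{30217} \approx 1.4906$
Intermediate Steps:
$\frac{d{\left(41 \right)} + 1099}{-3677 + 4414} = \frac{- \frac{19}{41} + 1099}{-3677 + 4414} = \frac{\left(-19\right) \frac{1}{41} + 1099}{737} = \left(- \frac{19}{41} + 1099\right) \frac{1}{737} = \frac{45040}{41} \cdot \frac{1}{737} = \frac{45040}{30217}$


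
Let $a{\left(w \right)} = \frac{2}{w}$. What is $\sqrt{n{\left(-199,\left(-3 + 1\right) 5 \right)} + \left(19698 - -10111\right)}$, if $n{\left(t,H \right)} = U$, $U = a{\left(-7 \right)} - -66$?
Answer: $\frac{\sqrt{1463861}}{7} \approx 172.84$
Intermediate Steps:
$U = \frac{460}{7}$ ($U = \frac{2}{-7} - -66 = 2 \left(- \frac{1}{7}\right) + 66 = - \frac{2}{7} + 66 = \frac{460}{7} \approx 65.714$)
$n{\left(t,H \right)} = \frac{460}{7}$
$\sqrt{n{\left(-199,\left(-3 + 1\right) 5 \right)} + \left(19698 - -10111\right)} = \sqrt{\frac{460}{7} + \left(19698 - -10111\right)} = \sqrt{\frac{460}{7} + \left(19698 + 10111\right)} = \sqrt{\frac{460}{7} + 29809} = \sqrt{\frac{209123}{7}} = \frac{\sqrt{1463861}}{7}$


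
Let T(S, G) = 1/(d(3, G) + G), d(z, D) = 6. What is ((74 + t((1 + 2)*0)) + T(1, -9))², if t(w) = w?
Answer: 48841/9 ≈ 5426.8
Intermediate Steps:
T(S, G) = 1/(6 + G)
((74 + t((1 + 2)*0)) + T(1, -9))² = ((74 + (1 + 2)*0) + 1/(6 - 9))² = ((74 + 3*0) + 1/(-3))² = ((74 + 0) - ⅓)² = (74 - ⅓)² = (221/3)² = 48841/9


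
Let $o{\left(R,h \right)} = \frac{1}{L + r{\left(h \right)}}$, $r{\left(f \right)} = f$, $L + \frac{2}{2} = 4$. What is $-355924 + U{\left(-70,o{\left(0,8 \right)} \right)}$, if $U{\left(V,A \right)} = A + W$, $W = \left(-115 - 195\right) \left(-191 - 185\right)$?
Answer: $- \frac{2633003}{11} \approx -2.3936 \cdot 10^{5}$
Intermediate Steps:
$L = 3$ ($L = -1 + 4 = 3$)
$o{\left(R,h \right)} = \frac{1}{3 + h}$
$W = 116560$ ($W = \left(-310\right) \left(-376\right) = 116560$)
$U{\left(V,A \right)} = 116560 + A$ ($U{\left(V,A \right)} = A + 116560 = 116560 + A$)
$-355924 + U{\left(-70,o{\left(0,8 \right)} \right)} = -355924 + \left(116560 + \frac{1}{3 + 8}\right) = -355924 + \left(116560 + \frac{1}{11}\right) = -355924 + \frac{1282161}{11} = - \frac{2633003}{11}$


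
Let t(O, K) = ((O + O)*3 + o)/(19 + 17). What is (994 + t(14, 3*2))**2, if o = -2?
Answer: 321592489/324 ≈ 9.9257e+5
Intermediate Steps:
t(O, K) = -1/18 + O/6 (t(O, K) = ((O + O)*3 - 2)/(19 + 17) = ((2*O)*3 - 2)/36 = (6*O - 2)*(1/36) = (-2 + 6*O)*(1/36) = -1/18 + O/6)
(994 + t(14, 3*2))**2 = (994 + (-1/18 + (1/6)*14))**2 = (994 + (-1/18 + 7/3))**2 = (994 + 41/18)**2 = (17933/18)**2 = 321592489/324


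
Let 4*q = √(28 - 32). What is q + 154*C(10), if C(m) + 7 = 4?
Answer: -462 + I/2 ≈ -462.0 + 0.5*I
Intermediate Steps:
q = I/2 (q = √(28 - 32)/4 = √(-4)/4 = (2*I)/4 = I/2 ≈ 0.5*I)
C(m) = -3 (C(m) = -7 + 4 = -3)
q + 154*C(10) = I/2 + 154*(-3) = I/2 - 462 = -462 + I/2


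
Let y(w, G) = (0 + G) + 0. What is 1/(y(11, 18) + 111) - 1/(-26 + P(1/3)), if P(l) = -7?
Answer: 18/473 ≈ 0.038055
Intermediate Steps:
y(w, G) = G (y(w, G) = G + 0 = G)
1/(y(11, 18) + 111) - 1/(-26 + P(1/3)) = 1/(18 + 111) - 1/(-26 - 7) = 1/129 - 1/(-33) = 1/129 - 1*(-1/33) = 1/129 + 1/33 = 18/473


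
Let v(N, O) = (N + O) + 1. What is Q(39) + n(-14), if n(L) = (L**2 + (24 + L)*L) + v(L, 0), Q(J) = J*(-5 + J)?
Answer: 1369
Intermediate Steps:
v(N, O) = 1 + N + O
n(L) = 1 + L + L**2 + L*(24 + L) (n(L) = (L**2 + (24 + L)*L) + (1 + L + 0) = (L**2 + L*(24 + L)) + (1 + L) = 1 + L + L**2 + L*(24 + L))
Q(39) + n(-14) = 39*(-5 + 39) + (1 + 2*(-14)**2 + 25*(-14)) = 39*34 + (1 + 2*196 - 350) = 1326 + (1 + 392 - 350) = 1326 + 43 = 1369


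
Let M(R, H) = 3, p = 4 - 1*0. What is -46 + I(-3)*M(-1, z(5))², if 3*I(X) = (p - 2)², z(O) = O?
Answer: -34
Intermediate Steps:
p = 4 (p = 4 + 0 = 4)
I(X) = 4/3 (I(X) = (4 - 2)²/3 = (⅓)*2² = (⅓)*4 = 4/3)
-46 + I(-3)*M(-1, z(5))² = -46 + (4/3)*3² = -46 + (4/3)*9 = -46 + 12 = -34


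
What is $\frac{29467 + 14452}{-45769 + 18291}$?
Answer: $- \frac{43919}{27478} \approx -1.5983$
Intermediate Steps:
$\frac{29467 + 14452}{-45769 + 18291} = \frac{43919}{-27478} = 43919 \left(- \frac{1}{27478}\right) = - \frac{43919}{27478}$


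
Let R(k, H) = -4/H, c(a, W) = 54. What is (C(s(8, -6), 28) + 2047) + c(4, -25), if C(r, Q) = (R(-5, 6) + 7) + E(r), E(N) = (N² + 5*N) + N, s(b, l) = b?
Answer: 6658/3 ≈ 2219.3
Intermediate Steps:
E(N) = N² + 6*N
C(r, Q) = 19/3 + r*(6 + r) (C(r, Q) = (-4/6 + 7) + r*(6 + r) = (-4*⅙ + 7) + r*(6 + r) = (-⅔ + 7) + r*(6 + r) = 19/3 + r*(6 + r))
(C(s(8, -6), 28) + 2047) + c(4, -25) = ((19/3 + 8*(6 + 8)) + 2047) + 54 = ((19/3 + 8*14) + 2047) + 54 = ((19/3 + 112) + 2047) + 54 = (355/3 + 2047) + 54 = 6496/3 + 54 = 6658/3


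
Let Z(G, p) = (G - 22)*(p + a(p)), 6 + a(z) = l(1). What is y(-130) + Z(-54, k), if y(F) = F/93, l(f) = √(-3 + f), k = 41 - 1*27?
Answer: -56674/93 - 76*I*√2 ≈ -609.4 - 107.48*I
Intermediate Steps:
k = 14 (k = 41 - 27 = 14)
y(F) = F/93 (y(F) = F*(1/93) = F/93)
a(z) = -6 + I*√2 (a(z) = -6 + √(-3 + 1) = -6 + √(-2) = -6 + I*√2)
Z(G, p) = (-22 + G)*(-6 + p + I*√2) (Z(G, p) = (G - 22)*(p + (-6 + I*√2)) = (-22 + G)*(-6 + p + I*√2))
y(-130) + Z(-54, k) = (1/93)*(-130) + (132 - 22*14 - 54*14 - 1*(-54)*(6 - I*√2) - 22*I*√2) = -130/93 + (132 - 308 - 756 + (324 - 54*I*√2) - 22*I*√2) = -130/93 + (-608 - 76*I*√2) = -56674/93 - 76*I*√2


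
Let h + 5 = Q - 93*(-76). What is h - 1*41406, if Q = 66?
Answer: -34277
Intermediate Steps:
h = 7129 (h = -5 + (66 - 93*(-76)) = -5 + (66 + 7068) = -5 + 7134 = 7129)
h - 1*41406 = 7129 - 1*41406 = 7129 - 41406 = -34277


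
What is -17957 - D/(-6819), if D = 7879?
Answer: -122440904/6819 ≈ -17956.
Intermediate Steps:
-17957 - D/(-6819) = -17957 - 7879/(-6819) = -17957 - 7879*(-1)/6819 = -17957 - 1*(-7879/6819) = -17957 + 7879/6819 = -122440904/6819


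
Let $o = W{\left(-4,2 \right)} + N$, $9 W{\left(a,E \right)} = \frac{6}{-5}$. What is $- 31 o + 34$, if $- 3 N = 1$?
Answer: $\frac{727}{15} \approx 48.467$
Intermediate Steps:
$N = - \frac{1}{3}$ ($N = \left(- \frac{1}{3}\right) 1 = - \frac{1}{3} \approx -0.33333$)
$W{\left(a,E \right)} = - \frac{2}{15}$ ($W{\left(a,E \right)} = \frac{6 \frac{1}{-5}}{9} = \frac{6 \left(- \frac{1}{5}\right)}{9} = \frac{1}{9} \left(- \frac{6}{5}\right) = - \frac{2}{15}$)
$o = - \frac{7}{15}$ ($o = - \frac{2}{15} - \frac{1}{3} = - \frac{7}{15} \approx -0.46667$)
$- 31 o + 34 = \left(-31\right) \left(- \frac{7}{15}\right) + 34 = \frac{217}{15} + 34 = \frac{727}{15}$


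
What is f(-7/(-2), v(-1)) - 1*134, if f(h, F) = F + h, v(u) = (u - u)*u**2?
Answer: -261/2 ≈ -130.50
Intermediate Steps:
v(u) = 0 (v(u) = 0*u**2 = 0)
f(-7/(-2), v(-1)) - 1*134 = (0 - 7/(-2)) - 1*134 = (0 - 7*(-1/2)) - 134 = (0 + 7/2) - 134 = 7/2 - 134 = -261/2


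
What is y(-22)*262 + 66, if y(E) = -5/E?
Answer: 1381/11 ≈ 125.55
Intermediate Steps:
y(-22)*262 + 66 = -5/(-22)*262 + 66 = -5*(-1/22)*262 + 66 = (5/22)*262 + 66 = 655/11 + 66 = 1381/11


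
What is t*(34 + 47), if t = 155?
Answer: 12555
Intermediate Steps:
t*(34 + 47) = 155*(34 + 47) = 155*81 = 12555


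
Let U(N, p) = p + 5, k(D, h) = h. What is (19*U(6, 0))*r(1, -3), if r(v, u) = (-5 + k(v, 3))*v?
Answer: -190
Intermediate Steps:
r(v, u) = -2*v (r(v, u) = (-5 + 3)*v = -2*v)
U(N, p) = 5 + p
(19*U(6, 0))*r(1, -3) = (19*(5 + 0))*(-2*1) = (19*5)*(-2) = 95*(-2) = -190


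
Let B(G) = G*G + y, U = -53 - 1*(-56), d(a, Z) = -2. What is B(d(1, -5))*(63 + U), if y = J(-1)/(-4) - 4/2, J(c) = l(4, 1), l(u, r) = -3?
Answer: 363/2 ≈ 181.50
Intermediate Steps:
J(c) = -3
y = -5/4 (y = -3/(-4) - 4/2 = -3*(-1/4) - 4*1/2 = 3/4 - 2 = -5/4 ≈ -1.2500)
U = 3 (U = -53 + 56 = 3)
B(G) = -5/4 + G**2 (B(G) = G*G - 5/4 = G**2 - 5/4 = -5/4 + G**2)
B(d(1, -5))*(63 + U) = (-5/4 + (-2)**2)*(63 + 3) = (-5/4 + 4)*66 = (11/4)*66 = 363/2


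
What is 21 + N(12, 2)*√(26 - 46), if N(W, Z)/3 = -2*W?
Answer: 21 - 144*I*√5 ≈ 21.0 - 321.99*I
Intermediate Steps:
N(W, Z) = -6*W (N(W, Z) = 3*(-2*W) = -6*W)
21 + N(12, 2)*√(26 - 46) = 21 + (-6*12)*√(26 - 46) = 21 - 144*I*√5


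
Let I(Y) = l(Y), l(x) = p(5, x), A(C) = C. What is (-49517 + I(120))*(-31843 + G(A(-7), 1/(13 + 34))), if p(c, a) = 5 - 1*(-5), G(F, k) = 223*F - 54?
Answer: 1656405206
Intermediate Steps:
G(F, k) = -54 + 223*F
p(c, a) = 10 (p(c, a) = 5 + 5 = 10)
l(x) = 10
I(Y) = 10
(-49517 + I(120))*(-31843 + G(A(-7), 1/(13 + 34))) = (-49517 + 10)*(-31843 + (-54 + 223*(-7))) = -49507*(-31843 + (-54 - 1561)) = -49507*(-31843 - 1615) = -49507*(-33458) = 1656405206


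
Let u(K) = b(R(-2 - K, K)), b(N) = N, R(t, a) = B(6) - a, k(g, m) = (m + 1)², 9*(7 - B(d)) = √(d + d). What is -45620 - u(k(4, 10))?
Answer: -45506 + 2*√3/9 ≈ -45506.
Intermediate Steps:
B(d) = 7 - √2*√d/9 (B(d) = 7 - √(d + d)/9 = 7 - √2*√d/9)
k(g, m) = (1 + m)²
R(t, a) = 7 - a - 2*√3/9 (R(t, a) = (7 - √2*√6/9) - a = (7 - 2*√3/9) - a = 7 - a - 2*√3/9)
u(K) = 7 - K - 2*√3/9
-45620 - u(k(4, 10)) = -45620 - (7 - (1 + 10)² - 2*√3/9) = -45620 - (7 - 1*11² - 2*√3/9) = -45620 - (7 - 1*121 - 2*√3/9) = -45620 - (7 - 121 - 2*√3/9) = -45620 - (-114 - 2*√3/9) = -45620 + (114 + 2*√3/9) = -45506 + 2*√3/9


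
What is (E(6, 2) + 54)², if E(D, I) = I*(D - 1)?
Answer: 4096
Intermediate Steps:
E(D, I) = I*(-1 + D)
(E(6, 2) + 54)² = (2*(-1 + 6) + 54)² = (2*5 + 54)² = (10 + 54)² = 64² = 4096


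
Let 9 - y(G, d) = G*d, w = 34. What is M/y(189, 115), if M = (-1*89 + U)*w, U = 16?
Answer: 73/639 ≈ 0.11424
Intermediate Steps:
y(G, d) = 9 - G*d
M = -2482 (M = (-1*89 + 16)*34 = (-89 + 16)*34 = -73*34 = -2482)
M/y(189, 115) = -2482/(9 - 1*189*115) = -2482/(9 - 21735) = -2482/(-21726) = -2482*(-1/21726) = 73/639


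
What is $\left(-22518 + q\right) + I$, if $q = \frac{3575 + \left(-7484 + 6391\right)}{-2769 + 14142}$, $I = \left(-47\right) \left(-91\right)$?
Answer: $- \frac{12203083}{669} \approx -18241.0$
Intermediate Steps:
$I = 4277$
$q = \frac{146}{669}$ ($q = \frac{3575 - 1093}{11373} = 2482 \cdot \frac{1}{11373} = \frac{146}{669} \approx 0.21824$)
$\left(-22518 + q\right) + I = \left(-22518 + \frac{146}{669}\right) + 4277 = - \frac{15064396}{669} + 4277 = - \frac{12203083}{669}$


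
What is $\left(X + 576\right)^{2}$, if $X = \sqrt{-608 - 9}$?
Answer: $\left(576 + i \sqrt{617}\right)^{2} \approx 3.3116 \cdot 10^{5} + 28615.0 i$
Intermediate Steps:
$X = i \sqrt{617}$ ($X = \sqrt{-617} = i \sqrt{617} \approx 24.839 i$)
$\left(X + 576\right)^{2} = \left(i \sqrt{617} + 576\right)^{2} = \left(576 + i \sqrt{617}\right)^{2}$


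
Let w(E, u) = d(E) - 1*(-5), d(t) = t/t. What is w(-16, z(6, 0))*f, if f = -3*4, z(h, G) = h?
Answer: -72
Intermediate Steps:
d(t) = 1
f = -12
w(E, u) = 6 (w(E, u) = 1 - 1*(-5) = 1 + 5 = 6)
w(-16, z(6, 0))*f = 6*(-12) = -72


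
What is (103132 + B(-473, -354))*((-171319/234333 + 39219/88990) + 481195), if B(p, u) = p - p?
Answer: 47039886194501528102/947876985 ≈ 4.9627e+10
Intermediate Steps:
B(p, u) = 0
(103132 + B(-473, -354))*((-171319/234333 + 39219/88990) + 481195) = (103132 + 0)*((-171319/234333 + 39219/88990) + 481195) = 103132*((-171319*1/234333 + 39219*(1/88990)) + 481195) = 103132*((-171319/234333 + 39219/88990) + 481195) = 103132*(-550488353/1895753970 + 481195) = 103132*(912226781105797/1895753970) = 47039886194501528102/947876985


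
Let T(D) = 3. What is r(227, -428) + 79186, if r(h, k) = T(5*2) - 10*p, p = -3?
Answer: 79219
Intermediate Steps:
r(h, k) = 33 (r(h, k) = 3 - 10*(-3) = 3 + 30 = 33)
r(227, -428) + 79186 = 33 + 79186 = 79219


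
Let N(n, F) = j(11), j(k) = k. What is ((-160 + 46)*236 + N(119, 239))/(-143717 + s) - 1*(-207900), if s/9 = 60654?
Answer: 83610908207/402169 ≈ 2.0790e+5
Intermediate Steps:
s = 545886 (s = 9*60654 = 545886)
N(n, F) = 11
((-160 + 46)*236 + N(119, 239))/(-143717 + s) - 1*(-207900) = ((-160 + 46)*236 + 11)/(-143717 + 545886) - 1*(-207900) = (-114*236 + 11)/402169 + 207900 = (-26904 + 11)*(1/402169) + 207900 = -26893*1/402169 + 207900 = -26893/402169 + 207900 = 83610908207/402169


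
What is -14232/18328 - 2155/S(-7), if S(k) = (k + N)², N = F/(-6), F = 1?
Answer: -181025151/4236059 ≈ -42.734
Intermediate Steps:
N = -⅙ (N = 1/(-6) = 1*(-⅙) = -⅙ ≈ -0.16667)
S(k) = (-⅙ + k)² (S(k) = (k - ⅙)² = (-⅙ + k)²)
-14232/18328 - 2155/S(-7) = -14232/18328 - 2155*36/(-1 + 6*(-7))² = -14232*1/18328 - 2155*36/(-1 - 42)² = -1779/2291 - 2155/((1/36)*(-43)²) = -1779/2291 - 2155/((1/36)*1849) = -1779/2291 - 2155/1849/36 = -1779/2291 - 2155*36/1849 = -1779/2291 - 77580/1849 = -181025151/4236059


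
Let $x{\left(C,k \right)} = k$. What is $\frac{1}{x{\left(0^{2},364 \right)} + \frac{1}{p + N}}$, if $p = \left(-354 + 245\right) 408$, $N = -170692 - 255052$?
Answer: $\frac{470216}{171158623} \approx 0.0027473$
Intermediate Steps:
$N = -425744$
$p = -44472$ ($p = \left(-109\right) 408 = -44472$)
$\frac{1}{x{\left(0^{2},364 \right)} + \frac{1}{p + N}} = \frac{1}{364 + \frac{1}{-44472 - 425744}} = \frac{1}{364 + \frac{1}{-470216}} = \frac{1}{364 - \frac{1}{470216}} = \frac{1}{\frac{171158623}{470216}} = \frac{470216}{171158623}$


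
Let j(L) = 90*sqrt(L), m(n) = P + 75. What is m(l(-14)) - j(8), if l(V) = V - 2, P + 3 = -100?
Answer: -28 - 180*sqrt(2) ≈ -282.56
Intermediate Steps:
P = -103 (P = -3 - 100 = -103)
l(V) = -2 + V
m(n) = -28 (m(n) = -103 + 75 = -28)
m(l(-14)) - j(8) = -28 - 90*sqrt(8) = -28 - 90*2*sqrt(2) = -28 - 180*sqrt(2)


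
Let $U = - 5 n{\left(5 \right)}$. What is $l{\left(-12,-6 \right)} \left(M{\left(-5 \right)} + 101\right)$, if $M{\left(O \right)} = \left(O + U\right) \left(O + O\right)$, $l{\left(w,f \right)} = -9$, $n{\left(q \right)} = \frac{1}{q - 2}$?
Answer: $-1509$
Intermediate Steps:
$n{\left(q \right)} = \frac{1}{-2 + q}$
$U = - \frac{5}{3}$ ($U = - \frac{5}{-2 + 5} = - \frac{5}{3} \approx -1.6667$)
$M{\left(O \right)} = 2 O \left(- \frac{5}{3} + O\right)$ ($M{\left(O \right)} = \left(O - \frac{5}{3}\right) \left(O + O\right) = \left(- \frac{5}{3} + O\right) 2 O = 2 O \left(- \frac{5}{3} + O\right)$)
$l{\left(-12,-6 \right)} \left(M{\left(-5 \right)} + 101\right) = - 9 \left(\frac{2}{3} \left(-5\right) \left(-5 + 3 \left(-5\right)\right) + 101\right) = - 9 \left(\frac{2}{3} \left(-5\right) \left(-5 - 15\right) + 101\right) = - 9 \left(\frac{2}{3} \left(-5\right) \left(-20\right) + 101\right) = - 9 \left(\frac{200}{3} + 101\right) = \left(-9\right) \frac{503}{3} = -1509$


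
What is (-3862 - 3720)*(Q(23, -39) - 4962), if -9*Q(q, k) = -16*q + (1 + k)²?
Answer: 346755188/9 ≈ 3.8528e+7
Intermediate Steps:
Q(q, k) = -(1 + k)²/9 + 16*q/9 (Q(q, k) = -(-16*q + (1 + k)²)/9 = -((1 + k)² - 16*q)/9 = -(1 + k)²/9 + 16*q/9)
(-3862 - 3720)*(Q(23, -39) - 4962) = (-3862 - 3720)*((-(1 - 39)²/9 + (16/9)*23) - 4962) = -7582*((-⅑*(-38)² + 368/9) - 4962) = -7582*((-⅑*1444 + 368/9) - 4962) = -7582*((-1444/9 + 368/9) - 4962) = -7582*(-1076/9 - 4962) = -7582*(-45734/9) = 346755188/9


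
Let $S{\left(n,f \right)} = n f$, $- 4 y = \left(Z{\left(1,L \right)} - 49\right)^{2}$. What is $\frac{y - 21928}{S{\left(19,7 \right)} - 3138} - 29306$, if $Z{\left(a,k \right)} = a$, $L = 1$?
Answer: $- \frac{88042026}{3005} \approx -29299.0$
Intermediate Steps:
$y = -576$ ($y = - \frac{\left(1 - 49\right)^{2}}{4} = - \frac{\left(-48\right)^{2}}{4} = \left(- \frac{1}{4}\right) 2304 = -576$)
$S{\left(n,f \right)} = f n$
$\frac{y - 21928}{S{\left(19,7 \right)} - 3138} - 29306 = \frac{-576 - 21928}{7 \cdot 19 - 3138} - 29306 = - \frac{22504}{133 - 3138} - 29306 = - \frac{22504}{-3005} - 29306 = \left(-22504\right) \left(- \frac{1}{3005}\right) - 29306 = \frac{22504}{3005} - 29306 = - \frac{88042026}{3005}$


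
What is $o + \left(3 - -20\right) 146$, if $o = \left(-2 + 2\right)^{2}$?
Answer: $3358$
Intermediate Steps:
$o = 0$ ($o = 0^{2} = 0$)
$o + \left(3 - -20\right) 146 = 0 + \left(3 - -20\right) 146 = 0 + \left(3 + 20\right) 146 = 0 + 23 \cdot 146 = 0 + 3358 = 3358$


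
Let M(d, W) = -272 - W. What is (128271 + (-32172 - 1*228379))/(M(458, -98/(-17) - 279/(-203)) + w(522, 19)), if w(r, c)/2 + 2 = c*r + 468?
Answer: -456498280/70707059 ≈ -6.4562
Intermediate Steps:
w(r, c) = 932 + 2*c*r (w(r, c) = -4 + 2*(c*r + 468) = -4 + 2*(468 + c*r) = -4 + (936 + 2*c*r) = 932 + 2*c*r)
(128271 + (-32172 - 1*228379))/(M(458, -98/(-17) - 279/(-203)) + w(522, 19)) = (128271 + (-32172 - 1*228379))/((-272 - (-98/(-17) - 279/(-203))) + (932 + 2*19*522)) = (128271 + (-32172 - 228379))/((-272 - (-98*(-1/17) - 279*(-1/203))) + (932 + 19836)) = (128271 - 260551)/((-272 - (98/17 + 279/203)) + 20768) = -132280/((-272 - 1*24637/3451) + 20768) = -132280/((-272 - 24637/3451) + 20768) = -132280/(-963309/3451 + 20768) = -132280/70707059/3451 = -132280*3451/70707059 = -456498280/70707059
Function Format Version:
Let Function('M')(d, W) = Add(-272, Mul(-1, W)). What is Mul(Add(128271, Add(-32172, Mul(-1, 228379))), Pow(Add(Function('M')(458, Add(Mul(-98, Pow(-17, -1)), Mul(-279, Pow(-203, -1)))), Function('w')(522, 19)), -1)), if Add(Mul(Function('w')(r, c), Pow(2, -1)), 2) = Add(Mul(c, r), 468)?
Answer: Rational(-456498280, 70707059) ≈ -6.4562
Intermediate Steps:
Function('w')(r, c) = Add(932, Mul(2, c, r)) (Function('w')(r, c) = Add(-4, Mul(2, Add(Mul(c, r), 468))) = Add(-4, Mul(2, Add(468, Mul(c, r)))) = Add(-4, Add(936, Mul(2, c, r))) = Add(932, Mul(2, c, r)))
Mul(Add(128271, Add(-32172, Mul(-1, 228379))), Pow(Add(Function('M')(458, Add(Mul(-98, Pow(-17, -1)), Mul(-279, Pow(-203, -1)))), Function('w')(522, 19)), -1)) = Mul(Add(128271, Add(-32172, Mul(-1, 228379))), Pow(Add(Add(-272, Mul(-1, Add(Mul(-98, Pow(-17, -1)), Mul(-279, Pow(-203, -1))))), Add(932, Mul(2, 19, 522))), -1)) = Mul(Add(128271, Add(-32172, -228379)), Pow(Add(Add(-272, Mul(-1, Add(Mul(-98, Rational(-1, 17)), Mul(-279, Rational(-1, 203))))), Add(932, 19836)), -1)) = Mul(Add(128271, -260551), Pow(Add(Add(-272, Mul(-1, Add(Rational(98, 17), Rational(279, 203)))), 20768), -1)) = Mul(-132280, Pow(Add(Add(-272, Mul(-1, Rational(24637, 3451))), 20768), -1)) = Mul(-132280, Pow(Add(Add(-272, Rational(-24637, 3451)), 20768), -1)) = Mul(-132280, Pow(Add(Rational(-963309, 3451), 20768), -1)) = Mul(-132280, Pow(Rational(70707059, 3451), -1)) = Mul(-132280, Rational(3451, 70707059)) = Rational(-456498280, 70707059)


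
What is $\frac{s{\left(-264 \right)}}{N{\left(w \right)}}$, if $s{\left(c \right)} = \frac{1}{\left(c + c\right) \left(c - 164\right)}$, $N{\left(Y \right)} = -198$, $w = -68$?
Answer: $- \frac{1}{44744832} \approx -2.2349 \cdot 10^{-8}$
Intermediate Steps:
$s{\left(c \right)} = \frac{1}{2 c \left(-164 + c\right)}$
$\frac{s{\left(-264 \right)}}{N{\left(w \right)}} = \frac{\frac{1}{2} \frac{1}{-264} \frac{1}{-164 - 264}}{-198} = \frac{1}{2} \left(- \frac{1}{264}\right) \frac{1}{-428} \left(- \frac{1}{198}\right) = \frac{1}{2} \left(- \frac{1}{264}\right) \left(- \frac{1}{428}\right) \left(- \frac{1}{198}\right) = \frac{1}{225984} \left(- \frac{1}{198}\right) = - \frac{1}{44744832}$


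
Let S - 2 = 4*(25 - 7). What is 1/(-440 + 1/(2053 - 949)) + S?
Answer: 35945062/485759 ≈ 73.998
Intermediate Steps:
S = 74 (S = 2 + 4*(25 - 7) = 2 + 4*18 = 2 + 72 = 74)
1/(-440 + 1/(2053 - 949)) + S = 1/(-440 + 1/(2053 - 949)) + 74 = 1/(-440 + 1/1104) + 74 = 1/(-485759/1104) + 74 = -1104/485759 + 74 = 35945062/485759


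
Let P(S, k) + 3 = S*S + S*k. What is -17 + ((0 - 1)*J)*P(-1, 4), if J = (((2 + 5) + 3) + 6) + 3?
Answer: 97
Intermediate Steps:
J = 19 (J = ((7 + 3) + 6) + 3 = (10 + 6) + 3 = 16 + 3 = 19)
P(S, k) = -3 + S² + S*k (P(S, k) = -3 + (S*S + S*k) = -3 + (S² + S*k) = -3 + S² + S*k)
-17 + ((0 - 1)*J)*P(-1, 4) = -17 + ((0 - 1)*19)*(-3 + (-1)² - 1*4) = -17 + (-1*19)*(-3 + 1 - 4) = -17 - 19*(-6) = -17 + 114 = 97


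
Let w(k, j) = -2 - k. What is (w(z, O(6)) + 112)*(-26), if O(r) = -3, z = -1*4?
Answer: -2964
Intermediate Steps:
z = -4
(w(z, O(6)) + 112)*(-26) = ((-2 - 1*(-4)) + 112)*(-26) = ((-2 + 4) + 112)*(-26) = (2 + 112)*(-26) = 114*(-26) = -2964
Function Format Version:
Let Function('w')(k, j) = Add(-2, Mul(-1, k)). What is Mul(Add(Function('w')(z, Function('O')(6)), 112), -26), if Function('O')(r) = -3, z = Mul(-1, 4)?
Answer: -2964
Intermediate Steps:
z = -4
Mul(Add(Function('w')(z, Function('O')(6)), 112), -26) = Mul(Add(Add(-2, Mul(-1, -4)), 112), -26) = Mul(Add(Add(-2, 4), 112), -26) = Mul(Add(2, 112), -26) = Mul(114, -26) = -2964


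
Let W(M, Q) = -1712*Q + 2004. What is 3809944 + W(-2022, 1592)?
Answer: 1086444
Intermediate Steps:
W(M, Q) = 2004 - 1712*Q
3809944 + W(-2022, 1592) = 3809944 + (2004 - 1712*1592) = 3809944 + (2004 - 2725504) = 3809944 - 2723500 = 1086444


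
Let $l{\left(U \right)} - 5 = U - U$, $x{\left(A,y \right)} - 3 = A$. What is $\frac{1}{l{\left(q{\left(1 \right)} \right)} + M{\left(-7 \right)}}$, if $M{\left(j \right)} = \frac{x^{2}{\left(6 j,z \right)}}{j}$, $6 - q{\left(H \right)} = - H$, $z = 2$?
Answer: $- \frac{7}{1486} \approx -0.0047106$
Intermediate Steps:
$x{\left(A,y \right)} = 3 + A$
$q{\left(H \right)} = 6 + H$ ($q{\left(H \right)} = 6 - - H = 6 + H$)
$l{\left(U \right)} = 5$ ($l{\left(U \right)} = 5 + \left(U - U\right) = 5 + 0 = 5$)
$M{\left(j \right)} = \frac{\left(3 + 6 j\right)^{2}}{j}$
$\frac{1}{l{\left(q{\left(1 \right)} \right)} + M{\left(-7 \right)}} = \frac{1}{5 + \frac{9 \left(1 + 2 \left(-7\right)\right)^{2}}{-7}} = \frac{1}{5 + 9 \left(- \frac{1}{7}\right) \left(1 - 14\right)^{2}} = \frac{1}{5 + 9 \left(- \frac{1}{7}\right) \left(-13\right)^{2}} = \frac{1}{5 + 9 \left(- \frac{1}{7}\right) 169} = \frac{1}{5 - \frac{1521}{7}} = \frac{1}{- \frac{1486}{7}} = - \frac{7}{1486}$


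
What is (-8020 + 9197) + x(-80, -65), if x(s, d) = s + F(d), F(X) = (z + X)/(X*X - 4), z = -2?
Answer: 69110/63 ≈ 1097.0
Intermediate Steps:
F(X) = (-2 + X)/(-4 + X²) (F(X) = (-2 + X)/(X*X - 4) = (-2 + X)/(X² - 4) = (-2 + X)/(-4 + X²))
x(s, d) = s + 1/(2 + d)
(-8020 + 9197) + x(-80, -65) = (-8020 + 9197) + (1 + 2*(-80) - 65*(-80))/(2 - 65) = 1177 + (1 - 160 + 5200)/(-63) = 1177 - 1/63*5041 = 1177 - 5041/63 = 69110/63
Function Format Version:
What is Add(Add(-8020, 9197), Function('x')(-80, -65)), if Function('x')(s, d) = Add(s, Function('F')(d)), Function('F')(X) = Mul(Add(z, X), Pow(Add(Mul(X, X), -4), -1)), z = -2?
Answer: Rational(69110, 63) ≈ 1097.0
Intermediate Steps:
Function('F')(X) = Mul(Pow(Add(-4, Pow(X, 2)), -1), Add(-2, X)) (Function('F')(X) = Mul(Add(-2, X), Pow(Add(Mul(X, X), -4), -1)) = Mul(Add(-2, X), Pow(Add(Pow(X, 2), -4), -1)) = Mul(Add(-2, X), Pow(Add(-4, Pow(X, 2)), -1)) = Mul(Pow(Add(-4, Pow(X, 2)), -1), Add(-2, X)))
Function('x')(s, d) = Add(s, Pow(Add(2, d), -1))
Add(Add(-8020, 9197), Function('x')(-80, -65)) = Add(Add(-8020, 9197), Mul(Pow(Add(2, -65), -1), Add(1, Mul(2, -80), Mul(-65, -80)))) = Add(1177, Mul(Pow(-63, -1), Add(1, -160, 5200))) = Add(1177, Mul(Rational(-1, 63), 5041)) = Add(1177, Rational(-5041, 63)) = Rational(69110, 63)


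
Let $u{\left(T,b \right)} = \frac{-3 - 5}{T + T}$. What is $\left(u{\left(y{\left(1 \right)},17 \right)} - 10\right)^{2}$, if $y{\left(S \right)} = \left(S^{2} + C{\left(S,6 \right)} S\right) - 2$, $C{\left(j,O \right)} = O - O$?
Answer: $36$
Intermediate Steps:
$C{\left(j,O \right)} = 0$
$y{\left(S \right)} = -2 + S^{2}$ ($y{\left(S \right)} = \left(S^{2} + 0 S\right) - 2 = \left(S^{2} + 0\right) - 2 = S^{2} - 2 = -2 + S^{2}$)
$u{\left(T,b \right)} = - \frac{4}{T}$ ($u{\left(T,b \right)} = - \frac{8}{2 T} = - 8 \frac{1}{2 T} = - \frac{4}{T}$)
$\left(u{\left(y{\left(1 \right)},17 \right)} - 10\right)^{2} = \left(- \frac{4}{-2 + 1^{2}} - 10\right)^{2} = \left(- \frac{4}{-2 + 1} - 10\right)^{2} = \left(- \frac{4}{-1} - 10\right)^{2} = \left(\left(-4\right) \left(-1\right) - 10\right)^{2} = \left(4 - 10\right)^{2} = \left(-6\right)^{2} = 36$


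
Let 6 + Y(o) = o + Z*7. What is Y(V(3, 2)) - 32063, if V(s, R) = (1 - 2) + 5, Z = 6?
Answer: -32023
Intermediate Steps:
V(s, R) = 4 (V(s, R) = -1 + 5 = 4)
Y(o) = 36 + o (Y(o) = -6 + (o + 6*7) = -6 + (o + 42) = -6 + (42 + o) = 36 + o)
Y(V(3, 2)) - 32063 = (36 + 4) - 32063 = 40 - 32063 = -32023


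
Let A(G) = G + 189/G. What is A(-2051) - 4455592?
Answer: -1306089426/293 ≈ -4.4576e+6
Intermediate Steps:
A(-2051) - 4455592 = (-2051 + 189/(-2051)) - 4455592 = (-2051 + 189*(-1/2051)) - 4455592 = (-2051 - 27/293) - 4455592 = -600970/293 - 4455592 = -1306089426/293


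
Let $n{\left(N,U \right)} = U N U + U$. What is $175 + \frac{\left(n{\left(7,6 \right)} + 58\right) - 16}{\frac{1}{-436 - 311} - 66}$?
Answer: $\frac{8403925}{49303} \approx 170.45$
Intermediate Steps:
$n{\left(N,U \right)} = U + N U^{2}$ ($n{\left(N,U \right)} = N U U + U = N U^{2} + U = U + N U^{2}$)
$175 + \frac{\left(n{\left(7,6 \right)} + 58\right) - 16}{\frac{1}{-436 - 311} - 66} = 175 + \frac{\left(6 \left(1 + 7 \cdot 6\right) + 58\right) - 16}{\frac{1}{-436 - 311} - 66} = 175 + \frac{\left(6 \left(1 + 42\right) + 58\right) - 16}{\frac{1}{-747} - 66} = 175 + \frac{\left(6 \cdot 43 + 58\right) - 16}{- \frac{1}{747} - 66} = 175 + \frac{\left(258 + 58\right) - 16}{- \frac{49303}{747}} = 175 + \left(316 - 16\right) \left(- \frac{747}{49303}\right) = 175 + 300 \left(- \frac{747}{49303}\right) = 175 - \frac{224100}{49303} = \frac{8403925}{49303}$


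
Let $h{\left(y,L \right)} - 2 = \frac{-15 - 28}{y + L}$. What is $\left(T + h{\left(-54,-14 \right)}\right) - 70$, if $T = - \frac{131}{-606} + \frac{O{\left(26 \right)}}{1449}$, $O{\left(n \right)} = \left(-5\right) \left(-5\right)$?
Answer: $- \frac{668101787}{9951732} \approx -67.134$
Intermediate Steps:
$O{\left(n \right)} = 25$
$T = \frac{68323}{292698}$ ($T = - \frac{131}{-606} + \frac{25}{1449} = \left(-131\right) \left(- \frac{1}{606}\right) + 25 \cdot \frac{1}{1449} = \frac{131}{606} + \frac{25}{1449} = \frac{68323}{292698} \approx 0.23342$)
$h{\left(y,L \right)} = 2 - \frac{43}{L + y}$ ($h{\left(y,L \right)} = 2 + \frac{-15 - 28}{y + L} = 2 - \frac{43}{L + y}$)
$\left(T + h{\left(-54,-14 \right)}\right) - 70 = \left(\frac{68323}{292698} + \frac{-43 + 2 \left(-14\right) + 2 \left(-54\right)}{-14 - 54}\right) - 70 = \left(\frac{68323}{292698} + \frac{-43 - 28 - 108}{-68}\right) - 70 = \left(\frac{68323}{292698} - - \frac{179}{68}\right) - 70 = \left(\frac{68323}{292698} + \frac{179}{68}\right) - 70 = \frac{28519453}{9951732} - 70 = - \frac{668101787}{9951732}$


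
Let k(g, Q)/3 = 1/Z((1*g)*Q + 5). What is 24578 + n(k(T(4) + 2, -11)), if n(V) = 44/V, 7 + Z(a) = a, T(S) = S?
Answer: 70742/3 ≈ 23581.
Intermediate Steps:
Z(a) = -7 + a
k(g, Q) = 3/(-2 + Q*g) (k(g, Q) = 3/(-7 + ((1*g)*Q + 5)) = 3/(-7 + (g*Q + 5)) = 3/(-7 + (Q*g + 5)) = 3/(-7 + (5 + Q*g)) = 3/(-2 + Q*g))
24578 + n(k(T(4) + 2, -11)) = 24578 + 44/((3/(-2 - 11*(4 + 2)))) = 24578 + 44/((3/(-2 - 11*6))) = 24578 + 44/((3/(-2 - 66))) = 24578 + 44/((3/(-68))) = 24578 + 44/((3*(-1/68))) = 24578 + 44/(-3/68) = 24578 + 44*(-68/3) = 24578 - 2992/3 = 70742/3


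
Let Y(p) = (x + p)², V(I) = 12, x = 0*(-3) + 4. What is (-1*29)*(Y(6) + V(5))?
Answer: -3248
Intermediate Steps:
x = 4 (x = 0 + 4 = 4)
Y(p) = (4 + p)²
(-1*29)*(Y(6) + V(5)) = (-1*29)*((4 + 6)² + 12) = -29*(10² + 12) = -29*(100 + 12) = -29*112 = -3248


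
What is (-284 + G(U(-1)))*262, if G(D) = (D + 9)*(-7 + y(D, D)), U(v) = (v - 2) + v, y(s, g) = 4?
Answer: -78338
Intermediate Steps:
U(v) = -2 + 2*v (U(v) = (-2 + v) + v = -2 + 2*v)
G(D) = -27 - 3*D (G(D) = (D + 9)*(-7 + 4) = (9 + D)*(-3) = -27 - 3*D)
(-284 + G(U(-1)))*262 = (-284 + (-27 - 3*(-2 + 2*(-1))))*262 = (-284 + (-27 - 3*(-2 - 2)))*262 = (-284 + (-27 - 3*(-4)))*262 = (-284 + (-27 + 12))*262 = (-284 - 15)*262 = -299*262 = -78338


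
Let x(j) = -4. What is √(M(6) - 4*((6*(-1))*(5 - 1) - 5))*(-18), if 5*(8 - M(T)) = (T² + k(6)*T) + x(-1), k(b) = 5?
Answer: -54*√310/5 ≈ -190.15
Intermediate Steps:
M(T) = 44/5 - T - T²/5 (M(T) = 8 - ((T² + 5*T) - 4)/5 = 8 - (-4 + T² + 5*T)/5 = 8 + (⅘ - T - T²/5) = 44/5 - T - T²/5)
√(M(6) - 4*((6*(-1))*(5 - 1) - 5))*(-18) = √((44/5 - 1*6 - ⅕*6²) - 4*((6*(-1))*(5 - 1) - 5))*(-18) = √((44/5 - 6 - ⅕*36) - 4*(-6*4 - 5))*(-18) = √((44/5 - 6 - 36/5) - 4*(-24 - 5))*(-18) = √(-22/5 - 4*(-29))*(-18) = √(-22/5 + 116)*(-18) = √(558/5)*(-18) = (3*√310/5)*(-18) = -54*√310/5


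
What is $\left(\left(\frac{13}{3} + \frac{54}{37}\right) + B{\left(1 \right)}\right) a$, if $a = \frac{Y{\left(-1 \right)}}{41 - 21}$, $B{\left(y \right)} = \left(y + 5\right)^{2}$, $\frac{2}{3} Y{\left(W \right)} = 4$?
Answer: $\frac{4639}{370} \approx 12.538$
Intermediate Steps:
$Y{\left(W \right)} = 6$ ($Y{\left(W \right)} = \frac{3}{2} \cdot 4 = 6$)
$B{\left(y \right)} = \left(5 + y\right)^{2}$
$a = \frac{3}{10}$ ($a = \frac{1}{41 - 21} \cdot 6 = \frac{1}{20} \cdot 6 = \frac{3}{10} \approx 0.3$)
$\left(\left(\frac{13}{3} + \frac{54}{37}\right) + B{\left(1 \right)}\right) a = \left(\left(\frac{13}{3} + \frac{54}{37}\right) + \left(5 + 1\right)^{2}\right) \frac{3}{10} = \left(\left(13 \cdot \frac{1}{3} + 54 \cdot \frac{1}{37}\right) + 6^{2}\right) \frac{3}{10} = \left(\left(\frac{13}{3} + \frac{54}{37}\right) + 36\right) \frac{3}{10} = \left(\frac{643}{111} + 36\right) \frac{3}{10} = \frac{4639}{111} \cdot \frac{3}{10} = \frac{4639}{370}$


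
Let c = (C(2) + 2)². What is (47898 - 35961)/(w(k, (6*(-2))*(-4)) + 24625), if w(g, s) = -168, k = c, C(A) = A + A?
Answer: 11937/24457 ≈ 0.48808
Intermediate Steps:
C(A) = 2*A
c = 36 (c = (2*2 + 2)² = (4 + 2)² = 6² = 36)
k = 36
(47898 - 35961)/(w(k, (6*(-2))*(-4)) + 24625) = (47898 - 35961)/(-168 + 24625) = 11937/24457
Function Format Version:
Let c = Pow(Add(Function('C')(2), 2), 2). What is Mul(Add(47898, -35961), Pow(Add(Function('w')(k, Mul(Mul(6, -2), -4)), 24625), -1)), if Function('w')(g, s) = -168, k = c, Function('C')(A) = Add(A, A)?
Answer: Rational(11937, 24457) ≈ 0.48808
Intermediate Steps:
Function('C')(A) = Mul(2, A)
c = 36 (c = Pow(Add(Mul(2, 2), 2), 2) = Pow(Add(4, 2), 2) = Pow(6, 2) = 36)
k = 36
Mul(Add(47898, -35961), Pow(Add(Function('w')(k, Mul(Mul(6, -2), -4)), 24625), -1)) = Mul(Add(47898, -35961), Pow(Add(-168, 24625), -1)) = Mul(11937, Pow(24457, -1)) = Mul(11937, Rational(1, 24457)) = Rational(11937, 24457)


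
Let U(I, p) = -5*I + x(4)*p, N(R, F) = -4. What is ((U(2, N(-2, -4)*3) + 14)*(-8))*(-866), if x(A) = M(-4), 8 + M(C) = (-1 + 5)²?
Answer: -637376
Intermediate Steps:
M(C) = 8 (M(C) = -8 + (-1 + 5)² = -8 + 4² = -8 + 16 = 8)
x(A) = 8
U(I, p) = -5*I + 8*p
((U(2, N(-2, -4)*3) + 14)*(-8))*(-866) = (((-5*2 + 8*(-4*3)) + 14)*(-8))*(-866) = (((-10 + 8*(-12)) + 14)*(-8))*(-866) = (((-10 - 96) + 14)*(-8))*(-866) = ((-106 + 14)*(-8))*(-866) = -92*(-8)*(-866) = 736*(-866) = -637376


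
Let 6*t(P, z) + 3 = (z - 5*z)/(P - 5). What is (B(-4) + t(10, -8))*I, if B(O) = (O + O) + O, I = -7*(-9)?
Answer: -7203/10 ≈ -720.30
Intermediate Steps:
t(P, z) = -½ - 2*z/(3*(-5 + P)) (t(P, z) = -½ + ((z - 5*z)/(P - 5))/6 = -½ + ((-4*z)/(-5 + P))/6 = -½ + (-4*z/(-5 + P))/6 = -½ - 2*z/(3*(-5 + P)))
I = 63
B(O) = 3*O (B(O) = 2*O + O = 3*O)
(B(-4) + t(10, -8))*I = (3*(-4) + (15 - 4*(-8) - 3*10)/(6*(-5 + 10)))*63 = (-12 + (⅙)*(15 + 32 - 30)/5)*63 = (-12 + (⅙)*(⅕)*17)*63 = (-12 + 17/30)*63 = -343/30*63 = -7203/10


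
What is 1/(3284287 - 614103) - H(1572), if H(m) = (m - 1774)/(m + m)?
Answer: 67422539/1049382312 ≈ 0.064250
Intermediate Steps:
H(m) = (-1774 + m)/(2*m) (H(m) = (-1774 + m)/((2*m)) = (-1774 + m)*(1/(2*m)) = (-1774 + m)/(2*m))
1/(3284287 - 614103) - H(1572) = 1/(3284287 - 614103) - (-1774 + 1572)/(2*1572) = 1/2670184 - (-202)/(2*1572) = 1/2670184 - 1*(-101/1572) = 1/2670184 + 101/1572 = 67422539/1049382312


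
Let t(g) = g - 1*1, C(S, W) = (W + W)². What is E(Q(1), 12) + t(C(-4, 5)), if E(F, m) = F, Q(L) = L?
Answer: 100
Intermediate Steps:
C(S, W) = 4*W² (C(S, W) = (2*W)² = 4*W²)
t(g) = -1 + g (t(g) = g - 1 = -1 + g)
E(Q(1), 12) + t(C(-4, 5)) = 1 + (-1 + 4*5²) = 1 + (-1 + 4*25) = 1 + (-1 + 100) = 1 + 99 = 100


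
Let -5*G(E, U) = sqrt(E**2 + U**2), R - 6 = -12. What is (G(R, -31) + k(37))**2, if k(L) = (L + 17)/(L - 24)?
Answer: 241393/4225 - 108*sqrt(997)/65 ≈ 4.6709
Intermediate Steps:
R = -6 (R = 6 - 12 = -6)
G(E, U) = -sqrt(E**2 + U**2)/5
k(L) = (17 + L)/(-24 + L)
(G(R, -31) + k(37))**2 = (-sqrt((-6)**2 + (-31)**2)/5 + (17 + 37)/(-24 + 37))**2 = (-sqrt(36 + 961)/5 + 54/13)**2 = (-sqrt(997)/5 + (1/13)*54)**2 = (-sqrt(997)/5 + 54/13)**2 = (54/13 - sqrt(997)/5)**2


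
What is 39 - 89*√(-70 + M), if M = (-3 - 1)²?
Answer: 39 - 267*I*√6 ≈ 39.0 - 654.01*I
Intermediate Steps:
M = 16 (M = (-4)² = 16)
39 - 89*√(-70 + M) = 39 - 89*√(-70 + 16) = 39 - 267*I*√6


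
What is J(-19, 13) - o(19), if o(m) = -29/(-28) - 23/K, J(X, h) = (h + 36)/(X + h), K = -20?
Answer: -1087/105 ≈ -10.352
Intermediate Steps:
J(X, h) = (36 + h)/(X + h)
o(m) = 153/70 (o(m) = -29/(-28) - 23/(-20) = -29*(-1/28) - 23*(-1/20) = 29/28 + 23/20 = 153/70)
J(-19, 13) - o(19) = (36 + 13)/(-19 + 13) - 1*153/70 = 49/(-6) - 153/70 = -1/6*49 - 153/70 = -49/6 - 153/70 = -1087/105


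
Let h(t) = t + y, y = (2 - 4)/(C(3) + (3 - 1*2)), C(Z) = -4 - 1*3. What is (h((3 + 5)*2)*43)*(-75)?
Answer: -52675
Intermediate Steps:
C(Z) = -7 (C(Z) = -4 - 3 = -7)
y = ⅓ (y = (2 - 4)/(-7 + (3 - 1*2)) = -2/(-7 + (3 - 2)) = -2/(-7 + 1) = -2/(-6) = -2*(-⅙) = ⅓ ≈ 0.33333)
h(t) = ⅓ + t (h(t) = t + ⅓ = ⅓ + t)
(h((3 + 5)*2)*43)*(-75) = ((⅓ + (3 + 5)*2)*43)*(-75) = ((⅓ + 8*2)*43)*(-75) = ((⅓ + 16)*43)*(-75) = ((49/3)*43)*(-75) = (2107/3)*(-75) = -52675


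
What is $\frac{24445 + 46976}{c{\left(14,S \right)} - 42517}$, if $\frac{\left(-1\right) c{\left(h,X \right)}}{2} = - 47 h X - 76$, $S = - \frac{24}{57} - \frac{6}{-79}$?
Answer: $- \frac{35734307}{21423851} \approx -1.668$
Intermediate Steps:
$S = - \frac{518}{1501}$ ($S = \left(-24\right) \frac{1}{57} - - \frac{6}{79} = - \frac{8}{19} + \frac{6}{79} = - \frac{518}{1501} \approx -0.3451$)
$c{\left(h,X \right)} = 152 + 94 X h$ ($c{\left(h,X \right)} = - 2 \left(- 47 h X - 76\right) = - 2 \left(- 47 X h - 76\right) = - 2 \left(-76 - 47 X h\right) = 152 + 94 X h$)
$\frac{24445 + 46976}{c{\left(14,S \right)} - 42517} = \frac{24445 + 46976}{\left(152 + 94 \left(- \frac{518}{1501}\right) 14\right) - 42517} = \frac{71421}{\left(152 - \frac{681688}{1501}\right) - 42517} = \frac{71421}{- \frac{453536}{1501} - 42517} = \frac{71421}{- \frac{64271553}{1501}} = 71421 \left(- \frac{1501}{64271553}\right) = - \frac{35734307}{21423851}$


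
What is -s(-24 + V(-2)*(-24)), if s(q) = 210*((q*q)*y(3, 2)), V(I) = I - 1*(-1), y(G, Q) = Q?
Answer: 0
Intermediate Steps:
V(I) = 1 + I (V(I) = I + 1 = 1 + I)
s(q) = 420*q² (s(q) = 210*((q*q)*2) = 210*(q²*2) = 210*(2*q²) = 420*q²)
-s(-24 + V(-2)*(-24)) = -420*(-24 + (1 - 2)*(-24))² = -420*(-24 - 1*(-24))² = -420*(-24 + 24)² = -420*0² = -420*0 = -1*0 = 0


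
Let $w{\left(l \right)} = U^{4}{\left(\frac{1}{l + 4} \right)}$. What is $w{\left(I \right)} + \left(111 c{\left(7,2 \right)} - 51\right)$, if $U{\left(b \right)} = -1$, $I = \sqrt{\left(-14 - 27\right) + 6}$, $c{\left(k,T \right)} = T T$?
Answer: $394$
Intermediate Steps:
$c{\left(k,T \right)} = T^{2}$
$I = i \sqrt{35}$ ($I = \sqrt{\left(-14 - 27\right) + 6} = \sqrt{-41 + 6} = \sqrt{-35} = i \sqrt{35} \approx 5.9161 i$)
$w{\left(l \right)} = 1$ ($w{\left(l \right)} = \left(-1\right)^{4} = 1$)
$w{\left(I \right)} + \left(111 c{\left(7,2 \right)} - 51\right) = 1 - \left(51 - 111 \cdot 2^{2}\right) = 1 + \left(111 \cdot 4 - 51\right) = 1 + \left(444 - 51\right) = 1 + 393 = 394$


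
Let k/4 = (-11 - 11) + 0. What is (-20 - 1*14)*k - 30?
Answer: 2962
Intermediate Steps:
k = -88 (k = 4*((-11 - 11) + 0) = 4*(-22 + 0) = 4*(-22) = -88)
(-20 - 1*14)*k - 30 = (-20 - 1*14)*(-88) - 30 = (-20 - 14)*(-88) - 30 = -34*(-88) - 30 = 2992 - 30 = 2962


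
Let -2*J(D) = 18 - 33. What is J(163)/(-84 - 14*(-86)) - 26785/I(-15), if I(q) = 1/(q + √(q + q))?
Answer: 179995203/448 - 26785*I*√30 ≈ 4.0178e+5 - 1.4671e+5*I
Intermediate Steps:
J(D) = 15/2 (J(D) = -(18 - 33)/2 = -½*(-15) = 15/2)
I(q) = 1/(q + √2*√q) (I(q) = 1/(q + √(2*q)) = 1/(q + √2*√q))
J(163)/(-84 - 14*(-86)) - 26785/I(-15) = 15/(2*(-84 - 14*(-86))) - (-401775 + 26785*I*√30) = 15/(2*(-84 + 1204)) - (-401775 + 26785*I*√30) = (15/2)/1120 - (-401775 + 26785*I*√30) = (15/2)*(1/1120) - 26785*(-15 + I*√30) = 3/448 + (401775 - 26785*I*√30) = 179995203/448 - 26785*I*√30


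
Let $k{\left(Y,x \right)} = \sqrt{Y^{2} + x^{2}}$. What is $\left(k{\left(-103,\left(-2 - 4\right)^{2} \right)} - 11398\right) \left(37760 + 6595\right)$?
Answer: $-505558290 + 44355 \sqrt{11905} \approx -5.0072 \cdot 10^{8}$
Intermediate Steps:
$\left(k{\left(-103,\left(-2 - 4\right)^{2} \right)} - 11398\right) \left(37760 + 6595\right) = \left(\sqrt{\left(-103\right)^{2} + \left(\left(-2 - 4\right)^{2}\right)^{2}} - 11398\right) \left(37760 + 6595\right) = \left(\sqrt{10609 + \left(\left(-6\right)^{2}\right)^{2}} - 11398\right) 44355 = \left(\sqrt{10609 + 36^{2}} - 11398\right) 44355 = \left(\sqrt{10609 + 1296} - 11398\right) 44355 = \left(\sqrt{11905} - 11398\right) 44355 = \left(-11398 + \sqrt{11905}\right) 44355 = -505558290 + 44355 \sqrt{11905}$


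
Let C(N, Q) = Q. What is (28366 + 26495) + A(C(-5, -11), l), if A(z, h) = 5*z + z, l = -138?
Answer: 54795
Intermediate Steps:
A(z, h) = 6*z
(28366 + 26495) + A(C(-5, -11), l) = (28366 + 26495) + 6*(-11) = 54861 - 66 = 54795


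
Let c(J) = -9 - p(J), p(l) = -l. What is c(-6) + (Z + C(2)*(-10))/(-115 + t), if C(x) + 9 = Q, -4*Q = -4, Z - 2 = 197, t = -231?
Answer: -5469/346 ≈ -15.806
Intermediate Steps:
Z = 199 (Z = 2 + 197 = 199)
Q = 1 (Q = -¼*(-4) = 1)
C(x) = -8 (C(x) = -9 + 1 = -8)
c(J) = -9 + J (c(J) = -9 - (-1)*J = -9 + J)
c(-6) + (Z + C(2)*(-10))/(-115 + t) = (-9 - 6) + (199 - 8*(-10))/(-115 - 231) = -15 + (199 + 80)/(-346) = -15 + 279*(-1/346) = -15 - 279/346 = -5469/346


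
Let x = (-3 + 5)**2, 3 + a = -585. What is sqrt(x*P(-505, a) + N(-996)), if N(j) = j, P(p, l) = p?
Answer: 2*I*sqrt(754) ≈ 54.918*I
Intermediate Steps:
a = -588 (a = -3 - 585 = -588)
x = 4 (x = 2**2 = 4)
sqrt(x*P(-505, a) + N(-996)) = sqrt(4*(-505) - 996) = sqrt(-2020 - 996) = sqrt(-3016) = 2*I*sqrt(754)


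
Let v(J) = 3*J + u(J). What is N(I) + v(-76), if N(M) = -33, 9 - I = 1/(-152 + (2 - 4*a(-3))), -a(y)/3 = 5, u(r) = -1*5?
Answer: -266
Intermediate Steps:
u(r) = -5
a(y) = -15 (a(y) = -3*5 = -15)
v(J) = -5 + 3*J (v(J) = 3*J - 5 = -5 + 3*J)
I = 811/90 (I = 9 - 1/(-152 + (2 - 4*(-15))) = 9 - 1/(-152 + (2 + 60)) = 9 - 1/(-152 + 62) = 9 - 1/(-90) = 9 - 1*(-1/90) = 9 + 1/90 = 811/90 ≈ 9.0111)
N(I) + v(-76) = -33 + (-5 + 3*(-76)) = -33 + (-5 - 228) = -33 - 233 = -266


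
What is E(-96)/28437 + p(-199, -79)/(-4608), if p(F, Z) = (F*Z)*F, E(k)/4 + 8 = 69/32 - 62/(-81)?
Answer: 800680173475/1179339264 ≈ 678.92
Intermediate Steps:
E(k) = -13163/648 (E(k) = -32 + 4*(69/32 - 62/(-81)) = -32 + 4*(69*(1/32) - 62*(-1/81)) = -32 + 4*(69/32 + 62/81) = -32 + 4*(7573/2592) = -32 + 7573/648 = -13163/648)
p(F, Z) = Z*F²
E(-96)/28437 + p(-199, -79)/(-4608) = -13163/648/28437 - 79*(-199)²/(-4608) = -13163/648*1/28437 - 79*39601*(-1/4608) = -13163/18427176 - 3128479*(-1/4608) = -13163/18427176 + 3128479/4608 = 800680173475/1179339264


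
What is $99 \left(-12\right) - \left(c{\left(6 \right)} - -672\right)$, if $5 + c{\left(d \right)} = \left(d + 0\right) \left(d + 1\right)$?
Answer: $-1897$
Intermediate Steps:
$c{\left(d \right)} = -5 + d \left(1 + d\right)$ ($c{\left(d \right)} = -5 + \left(d + 0\right) \left(d + 1\right) = -5 + d \left(1 + d\right)$)
$99 \left(-12\right) - \left(c{\left(6 \right)} - -672\right) = 99 \left(-12\right) - \left(\left(-5 + 6 + 6^{2}\right) - -672\right) = -1188 - \left(\left(-5 + 6 + 36\right) + 672\right) = -1188 - \left(37 + 672\right) = -1188 - 709 = -1897$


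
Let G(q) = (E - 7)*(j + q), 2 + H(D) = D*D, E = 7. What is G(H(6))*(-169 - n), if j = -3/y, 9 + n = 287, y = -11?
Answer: 0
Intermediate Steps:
n = 278 (n = -9 + 287 = 278)
H(D) = -2 + D² (H(D) = -2 + D*D = -2 + D²)
j = 3/11 (j = -3/(-11) = -3*(-1/11) = 3/11 ≈ 0.27273)
G(q) = 0 (G(q) = (7 - 7)*(3/11 + q) = 0*(3/11 + q) = 0)
G(H(6))*(-169 - n) = 0*(-169 - 1*278) = 0*(-169 - 278) = 0*(-447) = 0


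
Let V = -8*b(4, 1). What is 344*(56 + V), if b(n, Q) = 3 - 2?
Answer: 16512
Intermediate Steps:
b(n, Q) = 1
V = -8 (V = -8*1 = -8)
344*(56 + V) = 344*(56 - 8) = 344*48 = 16512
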